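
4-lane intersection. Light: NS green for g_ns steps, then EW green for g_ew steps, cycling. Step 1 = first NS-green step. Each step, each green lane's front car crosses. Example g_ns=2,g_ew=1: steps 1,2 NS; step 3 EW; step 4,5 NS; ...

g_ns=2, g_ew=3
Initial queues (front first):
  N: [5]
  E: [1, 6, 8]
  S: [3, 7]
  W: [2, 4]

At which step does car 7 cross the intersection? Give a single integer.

Step 1 [NS]: N:car5-GO,E:wait,S:car3-GO,W:wait | queues: N=0 E=3 S=1 W=2
Step 2 [NS]: N:empty,E:wait,S:car7-GO,W:wait | queues: N=0 E=3 S=0 W=2
Step 3 [EW]: N:wait,E:car1-GO,S:wait,W:car2-GO | queues: N=0 E=2 S=0 W=1
Step 4 [EW]: N:wait,E:car6-GO,S:wait,W:car4-GO | queues: N=0 E=1 S=0 W=0
Step 5 [EW]: N:wait,E:car8-GO,S:wait,W:empty | queues: N=0 E=0 S=0 W=0
Car 7 crosses at step 2

2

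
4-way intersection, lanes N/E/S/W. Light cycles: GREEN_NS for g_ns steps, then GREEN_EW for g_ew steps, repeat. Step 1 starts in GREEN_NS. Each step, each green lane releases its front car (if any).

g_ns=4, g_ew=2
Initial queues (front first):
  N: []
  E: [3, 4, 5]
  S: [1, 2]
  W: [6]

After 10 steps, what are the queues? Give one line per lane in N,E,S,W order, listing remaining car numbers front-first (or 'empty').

Step 1 [NS]: N:empty,E:wait,S:car1-GO,W:wait | queues: N=0 E=3 S=1 W=1
Step 2 [NS]: N:empty,E:wait,S:car2-GO,W:wait | queues: N=0 E=3 S=0 W=1
Step 3 [NS]: N:empty,E:wait,S:empty,W:wait | queues: N=0 E=3 S=0 W=1
Step 4 [NS]: N:empty,E:wait,S:empty,W:wait | queues: N=0 E=3 S=0 W=1
Step 5 [EW]: N:wait,E:car3-GO,S:wait,W:car6-GO | queues: N=0 E=2 S=0 W=0
Step 6 [EW]: N:wait,E:car4-GO,S:wait,W:empty | queues: N=0 E=1 S=0 W=0
Step 7 [NS]: N:empty,E:wait,S:empty,W:wait | queues: N=0 E=1 S=0 W=0
Step 8 [NS]: N:empty,E:wait,S:empty,W:wait | queues: N=0 E=1 S=0 W=0
Step 9 [NS]: N:empty,E:wait,S:empty,W:wait | queues: N=0 E=1 S=0 W=0
Step 10 [NS]: N:empty,E:wait,S:empty,W:wait | queues: N=0 E=1 S=0 W=0

N: empty
E: 5
S: empty
W: empty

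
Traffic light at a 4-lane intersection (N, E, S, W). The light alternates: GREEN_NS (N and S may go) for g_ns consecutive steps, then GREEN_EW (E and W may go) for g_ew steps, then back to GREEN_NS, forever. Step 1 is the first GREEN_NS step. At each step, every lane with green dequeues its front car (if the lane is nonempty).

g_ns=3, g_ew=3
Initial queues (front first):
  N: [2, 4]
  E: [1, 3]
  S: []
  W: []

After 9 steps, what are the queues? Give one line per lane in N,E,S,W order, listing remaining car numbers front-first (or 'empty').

Step 1 [NS]: N:car2-GO,E:wait,S:empty,W:wait | queues: N=1 E=2 S=0 W=0
Step 2 [NS]: N:car4-GO,E:wait,S:empty,W:wait | queues: N=0 E=2 S=0 W=0
Step 3 [NS]: N:empty,E:wait,S:empty,W:wait | queues: N=0 E=2 S=0 W=0
Step 4 [EW]: N:wait,E:car1-GO,S:wait,W:empty | queues: N=0 E=1 S=0 W=0
Step 5 [EW]: N:wait,E:car3-GO,S:wait,W:empty | queues: N=0 E=0 S=0 W=0

N: empty
E: empty
S: empty
W: empty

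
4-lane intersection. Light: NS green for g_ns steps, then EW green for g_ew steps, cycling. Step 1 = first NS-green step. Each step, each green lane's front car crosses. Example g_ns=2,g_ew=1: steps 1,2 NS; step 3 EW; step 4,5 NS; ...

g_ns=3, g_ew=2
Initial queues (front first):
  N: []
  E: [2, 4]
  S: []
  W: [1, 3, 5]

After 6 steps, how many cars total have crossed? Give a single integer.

Answer: 4

Derivation:
Step 1 [NS]: N:empty,E:wait,S:empty,W:wait | queues: N=0 E=2 S=0 W=3
Step 2 [NS]: N:empty,E:wait,S:empty,W:wait | queues: N=0 E=2 S=0 W=3
Step 3 [NS]: N:empty,E:wait,S:empty,W:wait | queues: N=0 E=2 S=0 W=3
Step 4 [EW]: N:wait,E:car2-GO,S:wait,W:car1-GO | queues: N=0 E=1 S=0 W=2
Step 5 [EW]: N:wait,E:car4-GO,S:wait,W:car3-GO | queues: N=0 E=0 S=0 W=1
Step 6 [NS]: N:empty,E:wait,S:empty,W:wait | queues: N=0 E=0 S=0 W=1
Cars crossed by step 6: 4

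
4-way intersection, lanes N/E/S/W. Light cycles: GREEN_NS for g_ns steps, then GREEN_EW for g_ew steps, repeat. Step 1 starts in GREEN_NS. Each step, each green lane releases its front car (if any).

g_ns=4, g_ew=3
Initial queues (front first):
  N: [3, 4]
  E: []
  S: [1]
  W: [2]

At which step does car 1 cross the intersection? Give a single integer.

Step 1 [NS]: N:car3-GO,E:wait,S:car1-GO,W:wait | queues: N=1 E=0 S=0 W=1
Step 2 [NS]: N:car4-GO,E:wait,S:empty,W:wait | queues: N=0 E=0 S=0 W=1
Step 3 [NS]: N:empty,E:wait,S:empty,W:wait | queues: N=0 E=0 S=0 W=1
Step 4 [NS]: N:empty,E:wait,S:empty,W:wait | queues: N=0 E=0 S=0 W=1
Step 5 [EW]: N:wait,E:empty,S:wait,W:car2-GO | queues: N=0 E=0 S=0 W=0
Car 1 crosses at step 1

1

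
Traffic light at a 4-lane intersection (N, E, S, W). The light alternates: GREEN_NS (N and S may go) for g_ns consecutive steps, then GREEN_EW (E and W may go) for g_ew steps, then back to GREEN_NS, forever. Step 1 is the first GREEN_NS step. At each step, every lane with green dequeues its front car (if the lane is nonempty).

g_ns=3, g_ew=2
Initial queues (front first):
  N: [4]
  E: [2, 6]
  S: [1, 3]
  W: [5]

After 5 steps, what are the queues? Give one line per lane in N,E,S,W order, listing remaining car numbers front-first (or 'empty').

Step 1 [NS]: N:car4-GO,E:wait,S:car1-GO,W:wait | queues: N=0 E=2 S=1 W=1
Step 2 [NS]: N:empty,E:wait,S:car3-GO,W:wait | queues: N=0 E=2 S=0 W=1
Step 3 [NS]: N:empty,E:wait,S:empty,W:wait | queues: N=0 E=2 S=0 W=1
Step 4 [EW]: N:wait,E:car2-GO,S:wait,W:car5-GO | queues: N=0 E=1 S=0 W=0
Step 5 [EW]: N:wait,E:car6-GO,S:wait,W:empty | queues: N=0 E=0 S=0 W=0

N: empty
E: empty
S: empty
W: empty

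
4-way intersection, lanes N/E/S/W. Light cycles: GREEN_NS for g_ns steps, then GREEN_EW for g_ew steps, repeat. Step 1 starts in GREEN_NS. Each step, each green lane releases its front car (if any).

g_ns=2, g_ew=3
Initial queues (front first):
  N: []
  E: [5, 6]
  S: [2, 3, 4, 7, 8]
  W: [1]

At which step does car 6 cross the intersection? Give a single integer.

Step 1 [NS]: N:empty,E:wait,S:car2-GO,W:wait | queues: N=0 E=2 S=4 W=1
Step 2 [NS]: N:empty,E:wait,S:car3-GO,W:wait | queues: N=0 E=2 S=3 W=1
Step 3 [EW]: N:wait,E:car5-GO,S:wait,W:car1-GO | queues: N=0 E=1 S=3 W=0
Step 4 [EW]: N:wait,E:car6-GO,S:wait,W:empty | queues: N=0 E=0 S=3 W=0
Step 5 [EW]: N:wait,E:empty,S:wait,W:empty | queues: N=0 E=0 S=3 W=0
Step 6 [NS]: N:empty,E:wait,S:car4-GO,W:wait | queues: N=0 E=0 S=2 W=0
Step 7 [NS]: N:empty,E:wait,S:car7-GO,W:wait | queues: N=0 E=0 S=1 W=0
Step 8 [EW]: N:wait,E:empty,S:wait,W:empty | queues: N=0 E=0 S=1 W=0
Step 9 [EW]: N:wait,E:empty,S:wait,W:empty | queues: N=0 E=0 S=1 W=0
Step 10 [EW]: N:wait,E:empty,S:wait,W:empty | queues: N=0 E=0 S=1 W=0
Step 11 [NS]: N:empty,E:wait,S:car8-GO,W:wait | queues: N=0 E=0 S=0 W=0
Car 6 crosses at step 4

4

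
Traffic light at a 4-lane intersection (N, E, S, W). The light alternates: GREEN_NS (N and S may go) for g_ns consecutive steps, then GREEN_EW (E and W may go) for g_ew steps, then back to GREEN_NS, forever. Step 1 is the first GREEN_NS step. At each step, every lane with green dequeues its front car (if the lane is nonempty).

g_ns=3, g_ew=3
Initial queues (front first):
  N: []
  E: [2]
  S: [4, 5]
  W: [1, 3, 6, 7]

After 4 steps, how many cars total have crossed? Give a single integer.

Answer: 4

Derivation:
Step 1 [NS]: N:empty,E:wait,S:car4-GO,W:wait | queues: N=0 E=1 S=1 W=4
Step 2 [NS]: N:empty,E:wait,S:car5-GO,W:wait | queues: N=0 E=1 S=0 W=4
Step 3 [NS]: N:empty,E:wait,S:empty,W:wait | queues: N=0 E=1 S=0 W=4
Step 4 [EW]: N:wait,E:car2-GO,S:wait,W:car1-GO | queues: N=0 E=0 S=0 W=3
Cars crossed by step 4: 4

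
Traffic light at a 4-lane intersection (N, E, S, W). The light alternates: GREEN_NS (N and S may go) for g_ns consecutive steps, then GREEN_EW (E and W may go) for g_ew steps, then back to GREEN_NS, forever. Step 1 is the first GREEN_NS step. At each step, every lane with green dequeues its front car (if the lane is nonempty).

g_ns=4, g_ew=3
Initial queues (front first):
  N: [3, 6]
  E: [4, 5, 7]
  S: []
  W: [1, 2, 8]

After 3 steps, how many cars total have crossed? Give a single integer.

Step 1 [NS]: N:car3-GO,E:wait,S:empty,W:wait | queues: N=1 E=3 S=0 W=3
Step 2 [NS]: N:car6-GO,E:wait,S:empty,W:wait | queues: N=0 E=3 S=0 W=3
Step 3 [NS]: N:empty,E:wait,S:empty,W:wait | queues: N=0 E=3 S=0 W=3
Cars crossed by step 3: 2

Answer: 2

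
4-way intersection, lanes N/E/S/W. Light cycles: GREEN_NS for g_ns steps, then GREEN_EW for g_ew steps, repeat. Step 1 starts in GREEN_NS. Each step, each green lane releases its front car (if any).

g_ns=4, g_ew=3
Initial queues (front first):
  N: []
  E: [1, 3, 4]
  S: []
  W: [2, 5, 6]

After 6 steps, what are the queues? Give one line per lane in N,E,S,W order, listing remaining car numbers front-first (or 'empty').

Step 1 [NS]: N:empty,E:wait,S:empty,W:wait | queues: N=0 E=3 S=0 W=3
Step 2 [NS]: N:empty,E:wait,S:empty,W:wait | queues: N=0 E=3 S=0 W=3
Step 3 [NS]: N:empty,E:wait,S:empty,W:wait | queues: N=0 E=3 S=0 W=3
Step 4 [NS]: N:empty,E:wait,S:empty,W:wait | queues: N=0 E=3 S=0 W=3
Step 5 [EW]: N:wait,E:car1-GO,S:wait,W:car2-GO | queues: N=0 E=2 S=0 W=2
Step 6 [EW]: N:wait,E:car3-GO,S:wait,W:car5-GO | queues: N=0 E=1 S=0 W=1

N: empty
E: 4
S: empty
W: 6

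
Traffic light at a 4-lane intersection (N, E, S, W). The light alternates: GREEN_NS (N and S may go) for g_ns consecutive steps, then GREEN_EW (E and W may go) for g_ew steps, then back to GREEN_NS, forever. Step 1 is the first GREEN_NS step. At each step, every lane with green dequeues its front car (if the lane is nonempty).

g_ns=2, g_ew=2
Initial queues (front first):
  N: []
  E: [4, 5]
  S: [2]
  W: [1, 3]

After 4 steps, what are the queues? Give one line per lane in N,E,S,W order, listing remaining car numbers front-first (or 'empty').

Step 1 [NS]: N:empty,E:wait,S:car2-GO,W:wait | queues: N=0 E=2 S=0 W=2
Step 2 [NS]: N:empty,E:wait,S:empty,W:wait | queues: N=0 E=2 S=0 W=2
Step 3 [EW]: N:wait,E:car4-GO,S:wait,W:car1-GO | queues: N=0 E=1 S=0 W=1
Step 4 [EW]: N:wait,E:car5-GO,S:wait,W:car3-GO | queues: N=0 E=0 S=0 W=0

N: empty
E: empty
S: empty
W: empty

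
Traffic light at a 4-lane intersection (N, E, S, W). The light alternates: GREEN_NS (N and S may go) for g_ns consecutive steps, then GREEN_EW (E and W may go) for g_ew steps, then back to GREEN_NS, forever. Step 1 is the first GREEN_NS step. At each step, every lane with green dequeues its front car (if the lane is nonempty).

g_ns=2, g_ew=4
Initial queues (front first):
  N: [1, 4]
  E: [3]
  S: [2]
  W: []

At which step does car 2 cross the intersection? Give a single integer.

Step 1 [NS]: N:car1-GO,E:wait,S:car2-GO,W:wait | queues: N=1 E=1 S=0 W=0
Step 2 [NS]: N:car4-GO,E:wait,S:empty,W:wait | queues: N=0 E=1 S=0 W=0
Step 3 [EW]: N:wait,E:car3-GO,S:wait,W:empty | queues: N=0 E=0 S=0 W=0
Car 2 crosses at step 1

1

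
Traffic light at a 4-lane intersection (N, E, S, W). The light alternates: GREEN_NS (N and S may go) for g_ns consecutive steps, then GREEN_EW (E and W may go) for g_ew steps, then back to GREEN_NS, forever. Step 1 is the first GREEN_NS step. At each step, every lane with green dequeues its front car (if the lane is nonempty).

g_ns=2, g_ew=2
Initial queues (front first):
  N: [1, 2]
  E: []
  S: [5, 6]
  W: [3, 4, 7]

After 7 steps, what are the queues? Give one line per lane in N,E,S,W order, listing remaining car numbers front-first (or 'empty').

Step 1 [NS]: N:car1-GO,E:wait,S:car5-GO,W:wait | queues: N=1 E=0 S=1 W=3
Step 2 [NS]: N:car2-GO,E:wait,S:car6-GO,W:wait | queues: N=0 E=0 S=0 W=3
Step 3 [EW]: N:wait,E:empty,S:wait,W:car3-GO | queues: N=0 E=0 S=0 W=2
Step 4 [EW]: N:wait,E:empty,S:wait,W:car4-GO | queues: N=0 E=0 S=0 W=1
Step 5 [NS]: N:empty,E:wait,S:empty,W:wait | queues: N=0 E=0 S=0 W=1
Step 6 [NS]: N:empty,E:wait,S:empty,W:wait | queues: N=0 E=0 S=0 W=1
Step 7 [EW]: N:wait,E:empty,S:wait,W:car7-GO | queues: N=0 E=0 S=0 W=0

N: empty
E: empty
S: empty
W: empty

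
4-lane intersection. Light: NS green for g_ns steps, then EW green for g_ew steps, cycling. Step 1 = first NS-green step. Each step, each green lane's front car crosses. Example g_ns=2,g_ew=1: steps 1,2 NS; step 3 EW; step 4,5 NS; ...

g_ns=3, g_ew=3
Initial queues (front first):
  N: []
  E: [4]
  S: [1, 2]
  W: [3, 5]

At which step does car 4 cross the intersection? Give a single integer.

Step 1 [NS]: N:empty,E:wait,S:car1-GO,W:wait | queues: N=0 E=1 S=1 W=2
Step 2 [NS]: N:empty,E:wait,S:car2-GO,W:wait | queues: N=0 E=1 S=0 W=2
Step 3 [NS]: N:empty,E:wait,S:empty,W:wait | queues: N=0 E=1 S=0 W=2
Step 4 [EW]: N:wait,E:car4-GO,S:wait,W:car3-GO | queues: N=0 E=0 S=0 W=1
Step 5 [EW]: N:wait,E:empty,S:wait,W:car5-GO | queues: N=0 E=0 S=0 W=0
Car 4 crosses at step 4

4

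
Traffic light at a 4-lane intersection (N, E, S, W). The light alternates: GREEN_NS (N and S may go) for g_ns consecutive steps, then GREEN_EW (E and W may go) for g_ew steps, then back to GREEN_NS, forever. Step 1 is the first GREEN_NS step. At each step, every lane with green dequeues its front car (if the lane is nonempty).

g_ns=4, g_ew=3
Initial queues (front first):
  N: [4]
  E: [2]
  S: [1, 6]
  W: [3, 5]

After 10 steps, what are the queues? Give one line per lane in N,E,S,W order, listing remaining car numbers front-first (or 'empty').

Step 1 [NS]: N:car4-GO,E:wait,S:car1-GO,W:wait | queues: N=0 E=1 S=1 W=2
Step 2 [NS]: N:empty,E:wait,S:car6-GO,W:wait | queues: N=0 E=1 S=0 W=2
Step 3 [NS]: N:empty,E:wait,S:empty,W:wait | queues: N=0 E=1 S=0 W=2
Step 4 [NS]: N:empty,E:wait,S:empty,W:wait | queues: N=0 E=1 S=0 W=2
Step 5 [EW]: N:wait,E:car2-GO,S:wait,W:car3-GO | queues: N=0 E=0 S=0 W=1
Step 6 [EW]: N:wait,E:empty,S:wait,W:car5-GO | queues: N=0 E=0 S=0 W=0

N: empty
E: empty
S: empty
W: empty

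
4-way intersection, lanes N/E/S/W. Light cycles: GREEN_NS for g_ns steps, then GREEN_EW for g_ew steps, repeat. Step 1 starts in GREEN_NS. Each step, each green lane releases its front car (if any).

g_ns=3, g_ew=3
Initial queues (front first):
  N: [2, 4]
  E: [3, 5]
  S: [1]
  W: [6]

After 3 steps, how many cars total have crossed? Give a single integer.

Answer: 3

Derivation:
Step 1 [NS]: N:car2-GO,E:wait,S:car1-GO,W:wait | queues: N=1 E=2 S=0 W=1
Step 2 [NS]: N:car4-GO,E:wait,S:empty,W:wait | queues: N=0 E=2 S=0 W=1
Step 3 [NS]: N:empty,E:wait,S:empty,W:wait | queues: N=0 E=2 S=0 W=1
Cars crossed by step 3: 3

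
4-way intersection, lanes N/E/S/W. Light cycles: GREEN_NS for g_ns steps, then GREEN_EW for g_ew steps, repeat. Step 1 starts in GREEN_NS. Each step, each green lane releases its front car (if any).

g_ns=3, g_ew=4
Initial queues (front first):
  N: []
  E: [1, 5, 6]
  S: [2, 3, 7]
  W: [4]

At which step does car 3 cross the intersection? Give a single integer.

Step 1 [NS]: N:empty,E:wait,S:car2-GO,W:wait | queues: N=0 E=3 S=2 W=1
Step 2 [NS]: N:empty,E:wait,S:car3-GO,W:wait | queues: N=0 E=3 S=1 W=1
Step 3 [NS]: N:empty,E:wait,S:car7-GO,W:wait | queues: N=0 E=3 S=0 W=1
Step 4 [EW]: N:wait,E:car1-GO,S:wait,W:car4-GO | queues: N=0 E=2 S=0 W=0
Step 5 [EW]: N:wait,E:car5-GO,S:wait,W:empty | queues: N=0 E=1 S=0 W=0
Step 6 [EW]: N:wait,E:car6-GO,S:wait,W:empty | queues: N=0 E=0 S=0 W=0
Car 3 crosses at step 2

2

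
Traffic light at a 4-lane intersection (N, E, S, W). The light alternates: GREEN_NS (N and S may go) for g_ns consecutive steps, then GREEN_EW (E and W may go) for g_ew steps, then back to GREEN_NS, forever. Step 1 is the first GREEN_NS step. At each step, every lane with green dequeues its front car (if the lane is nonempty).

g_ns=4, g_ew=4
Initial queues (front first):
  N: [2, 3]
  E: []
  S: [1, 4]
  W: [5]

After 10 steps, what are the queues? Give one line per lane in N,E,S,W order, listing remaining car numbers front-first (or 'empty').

Step 1 [NS]: N:car2-GO,E:wait,S:car1-GO,W:wait | queues: N=1 E=0 S=1 W=1
Step 2 [NS]: N:car3-GO,E:wait,S:car4-GO,W:wait | queues: N=0 E=0 S=0 W=1
Step 3 [NS]: N:empty,E:wait,S:empty,W:wait | queues: N=0 E=0 S=0 W=1
Step 4 [NS]: N:empty,E:wait,S:empty,W:wait | queues: N=0 E=0 S=0 W=1
Step 5 [EW]: N:wait,E:empty,S:wait,W:car5-GO | queues: N=0 E=0 S=0 W=0

N: empty
E: empty
S: empty
W: empty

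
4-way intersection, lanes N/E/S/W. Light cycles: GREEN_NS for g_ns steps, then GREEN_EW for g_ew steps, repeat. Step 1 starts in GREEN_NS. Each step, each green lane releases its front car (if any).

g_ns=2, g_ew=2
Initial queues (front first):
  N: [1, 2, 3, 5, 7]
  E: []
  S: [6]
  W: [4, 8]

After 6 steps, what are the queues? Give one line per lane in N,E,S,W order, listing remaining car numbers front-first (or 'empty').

Step 1 [NS]: N:car1-GO,E:wait,S:car6-GO,W:wait | queues: N=4 E=0 S=0 W=2
Step 2 [NS]: N:car2-GO,E:wait,S:empty,W:wait | queues: N=3 E=0 S=0 W=2
Step 3 [EW]: N:wait,E:empty,S:wait,W:car4-GO | queues: N=3 E=0 S=0 W=1
Step 4 [EW]: N:wait,E:empty,S:wait,W:car8-GO | queues: N=3 E=0 S=0 W=0
Step 5 [NS]: N:car3-GO,E:wait,S:empty,W:wait | queues: N=2 E=0 S=0 W=0
Step 6 [NS]: N:car5-GO,E:wait,S:empty,W:wait | queues: N=1 E=0 S=0 W=0

N: 7
E: empty
S: empty
W: empty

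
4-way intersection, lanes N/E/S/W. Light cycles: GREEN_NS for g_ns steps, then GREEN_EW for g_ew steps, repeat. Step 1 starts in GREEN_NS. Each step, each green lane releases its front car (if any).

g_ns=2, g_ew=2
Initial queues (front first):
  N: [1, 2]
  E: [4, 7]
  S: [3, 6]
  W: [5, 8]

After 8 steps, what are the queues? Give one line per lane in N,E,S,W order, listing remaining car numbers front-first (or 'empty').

Step 1 [NS]: N:car1-GO,E:wait,S:car3-GO,W:wait | queues: N=1 E=2 S=1 W=2
Step 2 [NS]: N:car2-GO,E:wait,S:car6-GO,W:wait | queues: N=0 E=2 S=0 W=2
Step 3 [EW]: N:wait,E:car4-GO,S:wait,W:car5-GO | queues: N=0 E=1 S=0 W=1
Step 4 [EW]: N:wait,E:car7-GO,S:wait,W:car8-GO | queues: N=0 E=0 S=0 W=0

N: empty
E: empty
S: empty
W: empty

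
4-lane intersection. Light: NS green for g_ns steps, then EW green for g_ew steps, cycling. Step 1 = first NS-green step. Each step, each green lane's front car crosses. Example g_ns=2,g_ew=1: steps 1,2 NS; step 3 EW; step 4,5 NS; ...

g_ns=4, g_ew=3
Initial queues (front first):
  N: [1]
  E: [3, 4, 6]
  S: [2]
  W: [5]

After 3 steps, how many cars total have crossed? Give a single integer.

Step 1 [NS]: N:car1-GO,E:wait,S:car2-GO,W:wait | queues: N=0 E=3 S=0 W=1
Step 2 [NS]: N:empty,E:wait,S:empty,W:wait | queues: N=0 E=3 S=0 W=1
Step 3 [NS]: N:empty,E:wait,S:empty,W:wait | queues: N=0 E=3 S=0 W=1
Cars crossed by step 3: 2

Answer: 2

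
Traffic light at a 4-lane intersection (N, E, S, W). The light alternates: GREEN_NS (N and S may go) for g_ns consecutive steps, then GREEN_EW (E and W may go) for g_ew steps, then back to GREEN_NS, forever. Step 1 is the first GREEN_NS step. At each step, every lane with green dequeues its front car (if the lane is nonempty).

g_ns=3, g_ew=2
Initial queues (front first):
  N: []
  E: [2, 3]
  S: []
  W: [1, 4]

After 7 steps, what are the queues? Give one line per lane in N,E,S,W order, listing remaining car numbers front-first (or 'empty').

Step 1 [NS]: N:empty,E:wait,S:empty,W:wait | queues: N=0 E=2 S=0 W=2
Step 2 [NS]: N:empty,E:wait,S:empty,W:wait | queues: N=0 E=2 S=0 W=2
Step 3 [NS]: N:empty,E:wait,S:empty,W:wait | queues: N=0 E=2 S=0 W=2
Step 4 [EW]: N:wait,E:car2-GO,S:wait,W:car1-GO | queues: N=0 E=1 S=0 W=1
Step 5 [EW]: N:wait,E:car3-GO,S:wait,W:car4-GO | queues: N=0 E=0 S=0 W=0

N: empty
E: empty
S: empty
W: empty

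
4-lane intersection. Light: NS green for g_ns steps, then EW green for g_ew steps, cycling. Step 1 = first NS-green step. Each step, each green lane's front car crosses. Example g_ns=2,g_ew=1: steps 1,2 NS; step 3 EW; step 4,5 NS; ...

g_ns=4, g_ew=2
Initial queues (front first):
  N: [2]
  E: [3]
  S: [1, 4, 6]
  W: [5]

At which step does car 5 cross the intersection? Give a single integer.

Step 1 [NS]: N:car2-GO,E:wait,S:car1-GO,W:wait | queues: N=0 E=1 S=2 W=1
Step 2 [NS]: N:empty,E:wait,S:car4-GO,W:wait | queues: N=0 E=1 S=1 W=1
Step 3 [NS]: N:empty,E:wait,S:car6-GO,W:wait | queues: N=0 E=1 S=0 W=1
Step 4 [NS]: N:empty,E:wait,S:empty,W:wait | queues: N=0 E=1 S=0 W=1
Step 5 [EW]: N:wait,E:car3-GO,S:wait,W:car5-GO | queues: N=0 E=0 S=0 W=0
Car 5 crosses at step 5

5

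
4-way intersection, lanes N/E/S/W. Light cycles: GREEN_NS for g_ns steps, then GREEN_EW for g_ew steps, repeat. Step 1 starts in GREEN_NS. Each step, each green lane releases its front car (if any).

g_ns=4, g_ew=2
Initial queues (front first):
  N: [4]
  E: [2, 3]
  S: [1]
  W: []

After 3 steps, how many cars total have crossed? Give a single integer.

Step 1 [NS]: N:car4-GO,E:wait,S:car1-GO,W:wait | queues: N=0 E=2 S=0 W=0
Step 2 [NS]: N:empty,E:wait,S:empty,W:wait | queues: N=0 E=2 S=0 W=0
Step 3 [NS]: N:empty,E:wait,S:empty,W:wait | queues: N=0 E=2 S=0 W=0
Cars crossed by step 3: 2

Answer: 2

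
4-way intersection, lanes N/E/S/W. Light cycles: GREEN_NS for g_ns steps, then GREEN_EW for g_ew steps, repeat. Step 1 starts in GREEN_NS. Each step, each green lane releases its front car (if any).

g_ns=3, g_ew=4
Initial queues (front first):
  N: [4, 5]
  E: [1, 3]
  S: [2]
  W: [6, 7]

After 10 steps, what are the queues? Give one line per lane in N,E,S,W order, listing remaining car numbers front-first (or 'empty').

Step 1 [NS]: N:car4-GO,E:wait,S:car2-GO,W:wait | queues: N=1 E=2 S=0 W=2
Step 2 [NS]: N:car5-GO,E:wait,S:empty,W:wait | queues: N=0 E=2 S=0 W=2
Step 3 [NS]: N:empty,E:wait,S:empty,W:wait | queues: N=0 E=2 S=0 W=2
Step 4 [EW]: N:wait,E:car1-GO,S:wait,W:car6-GO | queues: N=0 E=1 S=0 W=1
Step 5 [EW]: N:wait,E:car3-GO,S:wait,W:car7-GO | queues: N=0 E=0 S=0 W=0

N: empty
E: empty
S: empty
W: empty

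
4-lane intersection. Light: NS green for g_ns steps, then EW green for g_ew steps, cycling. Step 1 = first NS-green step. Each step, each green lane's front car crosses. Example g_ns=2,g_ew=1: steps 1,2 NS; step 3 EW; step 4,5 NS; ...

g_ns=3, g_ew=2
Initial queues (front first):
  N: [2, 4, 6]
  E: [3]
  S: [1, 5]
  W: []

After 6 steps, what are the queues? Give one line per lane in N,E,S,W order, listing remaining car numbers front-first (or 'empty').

Step 1 [NS]: N:car2-GO,E:wait,S:car1-GO,W:wait | queues: N=2 E=1 S=1 W=0
Step 2 [NS]: N:car4-GO,E:wait,S:car5-GO,W:wait | queues: N=1 E=1 S=0 W=0
Step 3 [NS]: N:car6-GO,E:wait,S:empty,W:wait | queues: N=0 E=1 S=0 W=0
Step 4 [EW]: N:wait,E:car3-GO,S:wait,W:empty | queues: N=0 E=0 S=0 W=0

N: empty
E: empty
S: empty
W: empty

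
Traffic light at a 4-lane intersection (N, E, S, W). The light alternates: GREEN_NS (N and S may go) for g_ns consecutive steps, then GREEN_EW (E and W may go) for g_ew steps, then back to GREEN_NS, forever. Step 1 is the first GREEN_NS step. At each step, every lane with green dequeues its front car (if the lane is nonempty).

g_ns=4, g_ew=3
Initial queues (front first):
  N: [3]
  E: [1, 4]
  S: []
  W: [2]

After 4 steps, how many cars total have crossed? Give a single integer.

Answer: 1

Derivation:
Step 1 [NS]: N:car3-GO,E:wait,S:empty,W:wait | queues: N=0 E=2 S=0 W=1
Step 2 [NS]: N:empty,E:wait,S:empty,W:wait | queues: N=0 E=2 S=0 W=1
Step 3 [NS]: N:empty,E:wait,S:empty,W:wait | queues: N=0 E=2 S=0 W=1
Step 4 [NS]: N:empty,E:wait,S:empty,W:wait | queues: N=0 E=2 S=0 W=1
Cars crossed by step 4: 1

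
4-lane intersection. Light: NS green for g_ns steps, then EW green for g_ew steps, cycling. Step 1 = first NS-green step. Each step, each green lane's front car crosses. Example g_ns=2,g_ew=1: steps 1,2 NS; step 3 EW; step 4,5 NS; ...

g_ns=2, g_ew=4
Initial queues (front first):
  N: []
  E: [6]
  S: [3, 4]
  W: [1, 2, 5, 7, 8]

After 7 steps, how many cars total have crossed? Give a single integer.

Step 1 [NS]: N:empty,E:wait,S:car3-GO,W:wait | queues: N=0 E=1 S=1 W=5
Step 2 [NS]: N:empty,E:wait,S:car4-GO,W:wait | queues: N=0 E=1 S=0 W=5
Step 3 [EW]: N:wait,E:car6-GO,S:wait,W:car1-GO | queues: N=0 E=0 S=0 W=4
Step 4 [EW]: N:wait,E:empty,S:wait,W:car2-GO | queues: N=0 E=0 S=0 W=3
Step 5 [EW]: N:wait,E:empty,S:wait,W:car5-GO | queues: N=0 E=0 S=0 W=2
Step 6 [EW]: N:wait,E:empty,S:wait,W:car7-GO | queues: N=0 E=0 S=0 W=1
Step 7 [NS]: N:empty,E:wait,S:empty,W:wait | queues: N=0 E=0 S=0 W=1
Cars crossed by step 7: 7

Answer: 7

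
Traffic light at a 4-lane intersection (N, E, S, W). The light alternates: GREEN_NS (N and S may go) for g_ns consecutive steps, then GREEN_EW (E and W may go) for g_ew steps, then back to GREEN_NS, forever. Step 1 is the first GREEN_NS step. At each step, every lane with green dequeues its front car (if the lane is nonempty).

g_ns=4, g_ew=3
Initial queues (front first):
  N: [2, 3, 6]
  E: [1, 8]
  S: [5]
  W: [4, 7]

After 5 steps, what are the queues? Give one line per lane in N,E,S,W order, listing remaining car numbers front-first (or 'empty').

Step 1 [NS]: N:car2-GO,E:wait,S:car5-GO,W:wait | queues: N=2 E=2 S=0 W=2
Step 2 [NS]: N:car3-GO,E:wait,S:empty,W:wait | queues: N=1 E=2 S=0 W=2
Step 3 [NS]: N:car6-GO,E:wait,S:empty,W:wait | queues: N=0 E=2 S=0 W=2
Step 4 [NS]: N:empty,E:wait,S:empty,W:wait | queues: N=0 E=2 S=0 W=2
Step 5 [EW]: N:wait,E:car1-GO,S:wait,W:car4-GO | queues: N=0 E=1 S=0 W=1

N: empty
E: 8
S: empty
W: 7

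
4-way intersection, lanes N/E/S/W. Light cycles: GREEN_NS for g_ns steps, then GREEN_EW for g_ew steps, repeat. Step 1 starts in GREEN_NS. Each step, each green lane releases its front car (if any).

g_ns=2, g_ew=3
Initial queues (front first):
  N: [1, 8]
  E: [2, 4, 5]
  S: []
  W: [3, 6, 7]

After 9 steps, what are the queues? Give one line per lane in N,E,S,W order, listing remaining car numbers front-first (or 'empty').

Step 1 [NS]: N:car1-GO,E:wait,S:empty,W:wait | queues: N=1 E=3 S=0 W=3
Step 2 [NS]: N:car8-GO,E:wait,S:empty,W:wait | queues: N=0 E=3 S=0 W=3
Step 3 [EW]: N:wait,E:car2-GO,S:wait,W:car3-GO | queues: N=0 E=2 S=0 W=2
Step 4 [EW]: N:wait,E:car4-GO,S:wait,W:car6-GO | queues: N=0 E=1 S=0 W=1
Step 5 [EW]: N:wait,E:car5-GO,S:wait,W:car7-GO | queues: N=0 E=0 S=0 W=0

N: empty
E: empty
S: empty
W: empty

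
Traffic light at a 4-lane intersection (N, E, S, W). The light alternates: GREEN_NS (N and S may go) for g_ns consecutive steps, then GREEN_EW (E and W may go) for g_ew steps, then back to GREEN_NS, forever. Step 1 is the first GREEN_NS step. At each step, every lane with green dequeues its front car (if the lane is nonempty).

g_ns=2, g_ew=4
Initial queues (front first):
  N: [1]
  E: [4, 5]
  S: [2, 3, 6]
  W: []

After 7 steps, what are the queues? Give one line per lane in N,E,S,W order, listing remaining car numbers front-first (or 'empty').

Step 1 [NS]: N:car1-GO,E:wait,S:car2-GO,W:wait | queues: N=0 E=2 S=2 W=0
Step 2 [NS]: N:empty,E:wait,S:car3-GO,W:wait | queues: N=0 E=2 S=1 W=0
Step 3 [EW]: N:wait,E:car4-GO,S:wait,W:empty | queues: N=0 E=1 S=1 W=0
Step 4 [EW]: N:wait,E:car5-GO,S:wait,W:empty | queues: N=0 E=0 S=1 W=0
Step 5 [EW]: N:wait,E:empty,S:wait,W:empty | queues: N=0 E=0 S=1 W=0
Step 6 [EW]: N:wait,E:empty,S:wait,W:empty | queues: N=0 E=0 S=1 W=0
Step 7 [NS]: N:empty,E:wait,S:car6-GO,W:wait | queues: N=0 E=0 S=0 W=0

N: empty
E: empty
S: empty
W: empty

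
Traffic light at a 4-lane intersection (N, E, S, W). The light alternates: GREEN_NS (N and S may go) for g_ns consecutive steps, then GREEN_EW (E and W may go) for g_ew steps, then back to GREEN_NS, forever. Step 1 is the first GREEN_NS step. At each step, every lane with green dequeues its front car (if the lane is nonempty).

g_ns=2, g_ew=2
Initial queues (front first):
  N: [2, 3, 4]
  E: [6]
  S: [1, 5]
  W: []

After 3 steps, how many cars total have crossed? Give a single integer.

Answer: 5

Derivation:
Step 1 [NS]: N:car2-GO,E:wait,S:car1-GO,W:wait | queues: N=2 E=1 S=1 W=0
Step 2 [NS]: N:car3-GO,E:wait,S:car5-GO,W:wait | queues: N=1 E=1 S=0 W=0
Step 3 [EW]: N:wait,E:car6-GO,S:wait,W:empty | queues: N=1 E=0 S=0 W=0
Cars crossed by step 3: 5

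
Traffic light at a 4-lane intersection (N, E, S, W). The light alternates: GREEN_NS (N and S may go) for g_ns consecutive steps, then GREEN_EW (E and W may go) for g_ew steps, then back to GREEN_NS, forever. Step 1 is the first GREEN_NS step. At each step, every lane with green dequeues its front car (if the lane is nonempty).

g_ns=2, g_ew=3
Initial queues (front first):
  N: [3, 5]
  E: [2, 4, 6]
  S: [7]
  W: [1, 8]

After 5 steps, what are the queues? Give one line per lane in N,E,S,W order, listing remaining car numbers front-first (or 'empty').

Step 1 [NS]: N:car3-GO,E:wait,S:car7-GO,W:wait | queues: N=1 E=3 S=0 W=2
Step 2 [NS]: N:car5-GO,E:wait,S:empty,W:wait | queues: N=0 E=3 S=0 W=2
Step 3 [EW]: N:wait,E:car2-GO,S:wait,W:car1-GO | queues: N=0 E=2 S=0 W=1
Step 4 [EW]: N:wait,E:car4-GO,S:wait,W:car8-GO | queues: N=0 E=1 S=0 W=0
Step 5 [EW]: N:wait,E:car6-GO,S:wait,W:empty | queues: N=0 E=0 S=0 W=0

N: empty
E: empty
S: empty
W: empty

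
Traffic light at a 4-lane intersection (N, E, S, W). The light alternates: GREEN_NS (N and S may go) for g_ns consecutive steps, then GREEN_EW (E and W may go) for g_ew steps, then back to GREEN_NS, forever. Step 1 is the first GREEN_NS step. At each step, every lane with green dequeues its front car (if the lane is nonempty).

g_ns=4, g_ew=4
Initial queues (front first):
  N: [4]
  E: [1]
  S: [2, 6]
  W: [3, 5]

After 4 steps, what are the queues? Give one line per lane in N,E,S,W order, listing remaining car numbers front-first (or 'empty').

Step 1 [NS]: N:car4-GO,E:wait,S:car2-GO,W:wait | queues: N=0 E=1 S=1 W=2
Step 2 [NS]: N:empty,E:wait,S:car6-GO,W:wait | queues: N=0 E=1 S=0 W=2
Step 3 [NS]: N:empty,E:wait,S:empty,W:wait | queues: N=0 E=1 S=0 W=2
Step 4 [NS]: N:empty,E:wait,S:empty,W:wait | queues: N=0 E=1 S=0 W=2

N: empty
E: 1
S: empty
W: 3 5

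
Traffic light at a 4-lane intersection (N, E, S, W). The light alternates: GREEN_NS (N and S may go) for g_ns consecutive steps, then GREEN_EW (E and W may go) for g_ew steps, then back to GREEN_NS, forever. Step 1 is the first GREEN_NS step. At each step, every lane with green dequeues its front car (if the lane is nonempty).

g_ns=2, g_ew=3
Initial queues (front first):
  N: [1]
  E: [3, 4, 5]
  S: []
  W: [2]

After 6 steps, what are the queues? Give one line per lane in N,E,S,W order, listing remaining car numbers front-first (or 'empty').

Step 1 [NS]: N:car1-GO,E:wait,S:empty,W:wait | queues: N=0 E=3 S=0 W=1
Step 2 [NS]: N:empty,E:wait,S:empty,W:wait | queues: N=0 E=3 S=0 W=1
Step 3 [EW]: N:wait,E:car3-GO,S:wait,W:car2-GO | queues: N=0 E=2 S=0 W=0
Step 4 [EW]: N:wait,E:car4-GO,S:wait,W:empty | queues: N=0 E=1 S=0 W=0
Step 5 [EW]: N:wait,E:car5-GO,S:wait,W:empty | queues: N=0 E=0 S=0 W=0

N: empty
E: empty
S: empty
W: empty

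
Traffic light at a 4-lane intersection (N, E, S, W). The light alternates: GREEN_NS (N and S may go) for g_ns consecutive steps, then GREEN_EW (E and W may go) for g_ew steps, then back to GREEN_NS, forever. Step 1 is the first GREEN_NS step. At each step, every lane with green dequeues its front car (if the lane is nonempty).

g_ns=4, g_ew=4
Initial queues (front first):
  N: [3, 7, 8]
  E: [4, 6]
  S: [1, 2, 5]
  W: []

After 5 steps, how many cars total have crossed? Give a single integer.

Answer: 7

Derivation:
Step 1 [NS]: N:car3-GO,E:wait,S:car1-GO,W:wait | queues: N=2 E=2 S=2 W=0
Step 2 [NS]: N:car7-GO,E:wait,S:car2-GO,W:wait | queues: N=1 E=2 S=1 W=0
Step 3 [NS]: N:car8-GO,E:wait,S:car5-GO,W:wait | queues: N=0 E=2 S=0 W=0
Step 4 [NS]: N:empty,E:wait,S:empty,W:wait | queues: N=0 E=2 S=0 W=0
Step 5 [EW]: N:wait,E:car4-GO,S:wait,W:empty | queues: N=0 E=1 S=0 W=0
Cars crossed by step 5: 7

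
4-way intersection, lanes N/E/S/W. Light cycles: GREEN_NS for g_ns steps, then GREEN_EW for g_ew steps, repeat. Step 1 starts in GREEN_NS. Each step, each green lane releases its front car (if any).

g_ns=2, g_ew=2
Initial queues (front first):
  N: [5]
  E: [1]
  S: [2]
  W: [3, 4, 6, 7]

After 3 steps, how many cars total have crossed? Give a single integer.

Step 1 [NS]: N:car5-GO,E:wait,S:car2-GO,W:wait | queues: N=0 E=1 S=0 W=4
Step 2 [NS]: N:empty,E:wait,S:empty,W:wait | queues: N=0 E=1 S=0 W=4
Step 3 [EW]: N:wait,E:car1-GO,S:wait,W:car3-GO | queues: N=0 E=0 S=0 W=3
Cars crossed by step 3: 4

Answer: 4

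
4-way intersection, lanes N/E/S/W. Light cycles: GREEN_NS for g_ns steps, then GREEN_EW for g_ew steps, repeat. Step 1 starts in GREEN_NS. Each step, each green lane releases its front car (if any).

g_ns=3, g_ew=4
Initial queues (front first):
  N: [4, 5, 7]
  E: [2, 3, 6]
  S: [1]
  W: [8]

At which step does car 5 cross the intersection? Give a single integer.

Step 1 [NS]: N:car4-GO,E:wait,S:car1-GO,W:wait | queues: N=2 E=3 S=0 W=1
Step 2 [NS]: N:car5-GO,E:wait,S:empty,W:wait | queues: N=1 E=3 S=0 W=1
Step 3 [NS]: N:car7-GO,E:wait,S:empty,W:wait | queues: N=0 E=3 S=0 W=1
Step 4 [EW]: N:wait,E:car2-GO,S:wait,W:car8-GO | queues: N=0 E=2 S=0 W=0
Step 5 [EW]: N:wait,E:car3-GO,S:wait,W:empty | queues: N=0 E=1 S=0 W=0
Step 6 [EW]: N:wait,E:car6-GO,S:wait,W:empty | queues: N=0 E=0 S=0 W=0
Car 5 crosses at step 2

2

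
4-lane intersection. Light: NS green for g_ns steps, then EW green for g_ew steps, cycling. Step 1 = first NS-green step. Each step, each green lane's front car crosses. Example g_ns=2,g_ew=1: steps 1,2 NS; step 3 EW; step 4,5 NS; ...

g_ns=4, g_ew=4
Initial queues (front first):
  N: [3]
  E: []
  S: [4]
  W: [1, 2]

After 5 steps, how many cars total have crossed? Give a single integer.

Step 1 [NS]: N:car3-GO,E:wait,S:car4-GO,W:wait | queues: N=0 E=0 S=0 W=2
Step 2 [NS]: N:empty,E:wait,S:empty,W:wait | queues: N=0 E=0 S=0 W=2
Step 3 [NS]: N:empty,E:wait,S:empty,W:wait | queues: N=0 E=0 S=0 W=2
Step 4 [NS]: N:empty,E:wait,S:empty,W:wait | queues: N=0 E=0 S=0 W=2
Step 5 [EW]: N:wait,E:empty,S:wait,W:car1-GO | queues: N=0 E=0 S=0 W=1
Cars crossed by step 5: 3

Answer: 3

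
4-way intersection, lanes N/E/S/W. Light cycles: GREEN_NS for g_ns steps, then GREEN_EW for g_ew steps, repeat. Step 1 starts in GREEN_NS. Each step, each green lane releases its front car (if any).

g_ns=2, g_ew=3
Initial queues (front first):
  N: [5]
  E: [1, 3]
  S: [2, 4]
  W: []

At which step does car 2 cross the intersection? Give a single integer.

Step 1 [NS]: N:car5-GO,E:wait,S:car2-GO,W:wait | queues: N=0 E=2 S=1 W=0
Step 2 [NS]: N:empty,E:wait,S:car4-GO,W:wait | queues: N=0 E=2 S=0 W=0
Step 3 [EW]: N:wait,E:car1-GO,S:wait,W:empty | queues: N=0 E=1 S=0 W=0
Step 4 [EW]: N:wait,E:car3-GO,S:wait,W:empty | queues: N=0 E=0 S=0 W=0
Car 2 crosses at step 1

1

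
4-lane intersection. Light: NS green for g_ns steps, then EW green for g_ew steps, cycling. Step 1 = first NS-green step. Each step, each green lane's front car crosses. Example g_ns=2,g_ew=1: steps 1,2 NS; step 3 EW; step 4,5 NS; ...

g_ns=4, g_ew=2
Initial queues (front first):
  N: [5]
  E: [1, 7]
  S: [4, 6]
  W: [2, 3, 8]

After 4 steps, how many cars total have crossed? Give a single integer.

Answer: 3

Derivation:
Step 1 [NS]: N:car5-GO,E:wait,S:car4-GO,W:wait | queues: N=0 E=2 S=1 W=3
Step 2 [NS]: N:empty,E:wait,S:car6-GO,W:wait | queues: N=0 E=2 S=0 W=3
Step 3 [NS]: N:empty,E:wait,S:empty,W:wait | queues: N=0 E=2 S=0 W=3
Step 4 [NS]: N:empty,E:wait,S:empty,W:wait | queues: N=0 E=2 S=0 W=3
Cars crossed by step 4: 3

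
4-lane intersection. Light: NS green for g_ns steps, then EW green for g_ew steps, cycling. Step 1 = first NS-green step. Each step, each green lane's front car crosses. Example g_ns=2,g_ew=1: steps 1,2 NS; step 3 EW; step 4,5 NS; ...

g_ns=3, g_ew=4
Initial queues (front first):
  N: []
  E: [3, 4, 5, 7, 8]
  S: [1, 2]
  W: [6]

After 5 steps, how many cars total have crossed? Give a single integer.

Answer: 5

Derivation:
Step 1 [NS]: N:empty,E:wait,S:car1-GO,W:wait | queues: N=0 E=5 S=1 W=1
Step 2 [NS]: N:empty,E:wait,S:car2-GO,W:wait | queues: N=0 E=5 S=0 W=1
Step 3 [NS]: N:empty,E:wait,S:empty,W:wait | queues: N=0 E=5 S=0 W=1
Step 4 [EW]: N:wait,E:car3-GO,S:wait,W:car6-GO | queues: N=0 E=4 S=0 W=0
Step 5 [EW]: N:wait,E:car4-GO,S:wait,W:empty | queues: N=0 E=3 S=0 W=0
Cars crossed by step 5: 5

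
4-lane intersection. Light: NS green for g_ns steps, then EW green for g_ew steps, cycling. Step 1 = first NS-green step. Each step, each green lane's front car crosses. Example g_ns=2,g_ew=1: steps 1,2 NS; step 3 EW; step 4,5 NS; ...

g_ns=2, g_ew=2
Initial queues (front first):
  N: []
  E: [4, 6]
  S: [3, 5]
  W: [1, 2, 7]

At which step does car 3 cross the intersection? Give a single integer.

Step 1 [NS]: N:empty,E:wait,S:car3-GO,W:wait | queues: N=0 E=2 S=1 W=3
Step 2 [NS]: N:empty,E:wait,S:car5-GO,W:wait | queues: N=0 E=2 S=0 W=3
Step 3 [EW]: N:wait,E:car4-GO,S:wait,W:car1-GO | queues: N=0 E=1 S=0 W=2
Step 4 [EW]: N:wait,E:car6-GO,S:wait,W:car2-GO | queues: N=0 E=0 S=0 W=1
Step 5 [NS]: N:empty,E:wait,S:empty,W:wait | queues: N=0 E=0 S=0 W=1
Step 6 [NS]: N:empty,E:wait,S:empty,W:wait | queues: N=0 E=0 S=0 W=1
Step 7 [EW]: N:wait,E:empty,S:wait,W:car7-GO | queues: N=0 E=0 S=0 W=0
Car 3 crosses at step 1

1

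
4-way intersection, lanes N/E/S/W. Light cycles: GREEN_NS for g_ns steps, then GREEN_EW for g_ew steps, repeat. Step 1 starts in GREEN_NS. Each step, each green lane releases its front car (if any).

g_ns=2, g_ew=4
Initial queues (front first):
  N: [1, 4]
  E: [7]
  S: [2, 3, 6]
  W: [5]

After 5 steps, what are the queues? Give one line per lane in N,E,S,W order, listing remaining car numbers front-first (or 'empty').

Step 1 [NS]: N:car1-GO,E:wait,S:car2-GO,W:wait | queues: N=1 E=1 S=2 W=1
Step 2 [NS]: N:car4-GO,E:wait,S:car3-GO,W:wait | queues: N=0 E=1 S=1 W=1
Step 3 [EW]: N:wait,E:car7-GO,S:wait,W:car5-GO | queues: N=0 E=0 S=1 W=0
Step 4 [EW]: N:wait,E:empty,S:wait,W:empty | queues: N=0 E=0 S=1 W=0
Step 5 [EW]: N:wait,E:empty,S:wait,W:empty | queues: N=0 E=0 S=1 W=0

N: empty
E: empty
S: 6
W: empty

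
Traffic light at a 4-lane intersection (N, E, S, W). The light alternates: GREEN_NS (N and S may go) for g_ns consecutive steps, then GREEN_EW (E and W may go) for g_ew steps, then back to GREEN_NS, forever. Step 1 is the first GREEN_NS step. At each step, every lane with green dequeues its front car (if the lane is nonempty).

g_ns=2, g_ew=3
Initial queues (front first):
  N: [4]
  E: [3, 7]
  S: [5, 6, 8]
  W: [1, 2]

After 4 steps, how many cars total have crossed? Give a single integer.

Answer: 7

Derivation:
Step 1 [NS]: N:car4-GO,E:wait,S:car5-GO,W:wait | queues: N=0 E=2 S=2 W=2
Step 2 [NS]: N:empty,E:wait,S:car6-GO,W:wait | queues: N=0 E=2 S=1 W=2
Step 3 [EW]: N:wait,E:car3-GO,S:wait,W:car1-GO | queues: N=0 E=1 S=1 W=1
Step 4 [EW]: N:wait,E:car7-GO,S:wait,W:car2-GO | queues: N=0 E=0 S=1 W=0
Cars crossed by step 4: 7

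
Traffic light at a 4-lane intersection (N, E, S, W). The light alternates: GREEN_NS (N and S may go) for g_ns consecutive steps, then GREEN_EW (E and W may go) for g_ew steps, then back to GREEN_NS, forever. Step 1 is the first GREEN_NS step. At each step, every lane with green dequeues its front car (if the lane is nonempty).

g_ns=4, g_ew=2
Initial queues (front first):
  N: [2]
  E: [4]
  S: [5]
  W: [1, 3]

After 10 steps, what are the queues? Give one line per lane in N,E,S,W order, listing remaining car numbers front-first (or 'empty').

Step 1 [NS]: N:car2-GO,E:wait,S:car5-GO,W:wait | queues: N=0 E=1 S=0 W=2
Step 2 [NS]: N:empty,E:wait,S:empty,W:wait | queues: N=0 E=1 S=0 W=2
Step 3 [NS]: N:empty,E:wait,S:empty,W:wait | queues: N=0 E=1 S=0 W=2
Step 4 [NS]: N:empty,E:wait,S:empty,W:wait | queues: N=0 E=1 S=0 W=2
Step 5 [EW]: N:wait,E:car4-GO,S:wait,W:car1-GO | queues: N=0 E=0 S=0 W=1
Step 6 [EW]: N:wait,E:empty,S:wait,W:car3-GO | queues: N=0 E=0 S=0 W=0

N: empty
E: empty
S: empty
W: empty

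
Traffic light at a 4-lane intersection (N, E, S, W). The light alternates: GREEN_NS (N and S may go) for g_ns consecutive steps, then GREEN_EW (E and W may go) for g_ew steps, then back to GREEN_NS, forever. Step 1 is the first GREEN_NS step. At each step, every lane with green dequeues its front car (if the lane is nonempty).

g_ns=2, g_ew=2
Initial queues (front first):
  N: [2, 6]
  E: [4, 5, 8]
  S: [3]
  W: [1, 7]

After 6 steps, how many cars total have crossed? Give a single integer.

Step 1 [NS]: N:car2-GO,E:wait,S:car3-GO,W:wait | queues: N=1 E=3 S=0 W=2
Step 2 [NS]: N:car6-GO,E:wait,S:empty,W:wait | queues: N=0 E=3 S=0 W=2
Step 3 [EW]: N:wait,E:car4-GO,S:wait,W:car1-GO | queues: N=0 E=2 S=0 W=1
Step 4 [EW]: N:wait,E:car5-GO,S:wait,W:car7-GO | queues: N=0 E=1 S=0 W=0
Step 5 [NS]: N:empty,E:wait,S:empty,W:wait | queues: N=0 E=1 S=0 W=0
Step 6 [NS]: N:empty,E:wait,S:empty,W:wait | queues: N=0 E=1 S=0 W=0
Cars crossed by step 6: 7

Answer: 7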